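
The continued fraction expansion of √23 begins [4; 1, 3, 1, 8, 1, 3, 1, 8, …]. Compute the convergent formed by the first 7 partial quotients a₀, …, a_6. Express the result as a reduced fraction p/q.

916/191

Use the convergent recurrence hₖ = aₖ·hₖ₋₁ + hₖ₋₂ (and likewise for the denominators kₖ):
a_0 = 4: 4/1
a_1 = 1: 5/1
a_2 = 3: 19/4
a_3 = 1: 24/5
a_4 = 8: 211/44
a_5 = 1: 235/49
a_6 = 3: 916/191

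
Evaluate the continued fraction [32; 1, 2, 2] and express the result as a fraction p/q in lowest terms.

a_0 = 32: 32/1
a_1 = 1: 33/1
a_2 = 2: 98/3
a_3 = 2: 229/7

229/7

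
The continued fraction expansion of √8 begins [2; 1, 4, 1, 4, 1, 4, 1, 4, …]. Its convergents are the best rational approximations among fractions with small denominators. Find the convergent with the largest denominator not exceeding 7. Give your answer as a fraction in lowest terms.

17/6

List convergents until the denominator exceeds the bound:
a_0 = 2: 2/1  (≤ bound)
a_1 = 1: 3/1  (≤ bound)
a_2 = 4: 14/5  (≤ bound)
a_3 = 1: 17/6  (≤ bound)
a_4 = 4: 82/29  (> 7, stop)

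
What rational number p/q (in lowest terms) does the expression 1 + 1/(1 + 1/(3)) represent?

7/4

Work from the innermost term outward:
Start with 3.
1 + 1/(3/1) = 1 + 1/3 = 4/3
1 + 1/(4/3) = 1 + 3/4 = 7/4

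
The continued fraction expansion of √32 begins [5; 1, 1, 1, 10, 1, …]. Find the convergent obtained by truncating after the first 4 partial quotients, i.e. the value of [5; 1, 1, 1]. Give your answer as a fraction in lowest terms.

17/3

Starting at the tail and folding back:
Start with 1.
1 + 1/(1/1) = 1 + 1/1 = 2/1
1 + 1/(2/1) = 1 + 1/2 = 3/2
5 + 1/(3/2) = 5 + 2/3 = 17/3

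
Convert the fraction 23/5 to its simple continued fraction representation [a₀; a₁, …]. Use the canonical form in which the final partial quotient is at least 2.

[4; 1, 1, 2]

23 ÷ 5 → quotient 4, remainder 3
5 ÷ 3 → quotient 1, remainder 2
3 ÷ 2 → quotient 1, remainder 1
2 ÷ 1 → quotient 2, remainder 0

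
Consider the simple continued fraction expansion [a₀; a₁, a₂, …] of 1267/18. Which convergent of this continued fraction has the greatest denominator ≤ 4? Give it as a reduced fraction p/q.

211/3

a_0 = 70: 70/1  (≤ bound)
a_1 = 2: 141/2  (≤ bound)
a_2 = 1: 211/3  (≤ bound)
a_3 = 1: 352/5  (> 4, stop)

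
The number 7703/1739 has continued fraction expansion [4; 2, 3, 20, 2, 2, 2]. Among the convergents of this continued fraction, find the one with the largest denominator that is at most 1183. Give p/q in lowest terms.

3207/724

a_0 = 4: 4/1  (≤ bound)
a_1 = 2: 9/2  (≤ bound)
a_2 = 3: 31/7  (≤ bound)
a_3 = 20: 629/142  (≤ bound)
a_4 = 2: 1289/291  (≤ bound)
a_5 = 2: 3207/724  (≤ bound)
a_6 = 2: 7703/1739  (> 1183, stop)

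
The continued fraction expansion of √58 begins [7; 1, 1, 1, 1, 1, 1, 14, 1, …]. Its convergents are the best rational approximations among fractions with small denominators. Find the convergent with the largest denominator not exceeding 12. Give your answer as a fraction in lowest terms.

a_0 = 7: 7/1  (≤ bound)
a_1 = 1: 8/1  (≤ bound)
a_2 = 1: 15/2  (≤ bound)
a_3 = 1: 23/3  (≤ bound)
a_4 = 1: 38/5  (≤ bound)
a_5 = 1: 61/8  (≤ bound)
a_6 = 1: 99/13  (> 12, stop)

61/8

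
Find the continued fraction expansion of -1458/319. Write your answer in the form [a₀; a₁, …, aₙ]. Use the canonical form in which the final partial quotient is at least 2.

[-5; 2, 3, 22, 2]

Repeatedly divide and take the remainder:
-1458 = -5·319 + 137, so a_0 = -5
319 = 2·137 + 45, so a_1 = 2
137 = 3·45 + 2, so a_2 = 3
45 = 22·2 + 1, so a_3 = 22
2 = 2·1 + 0, so a_4 = 2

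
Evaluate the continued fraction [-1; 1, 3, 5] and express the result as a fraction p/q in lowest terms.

-5/21

a_0 = -1: -1/1
a_1 = 1: 0/1
a_2 = 3: -1/4
a_3 = 5: -5/21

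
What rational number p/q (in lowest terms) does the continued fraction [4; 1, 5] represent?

29/6

a_0 = 4: 4/1
a_1 = 1: 5/1
a_2 = 5: 29/6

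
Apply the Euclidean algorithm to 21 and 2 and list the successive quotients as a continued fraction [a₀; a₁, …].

[10; 2]

21 ÷ 2 → quotient 10, remainder 1
2 ÷ 1 → quotient 2, remainder 0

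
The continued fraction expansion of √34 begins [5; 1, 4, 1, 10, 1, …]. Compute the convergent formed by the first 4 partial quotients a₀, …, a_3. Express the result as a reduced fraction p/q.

35/6

Start with 1.
4 + 1/(1/1) = 4 + 1/1 = 5/1
1 + 1/(5/1) = 1 + 1/5 = 6/5
5 + 1/(6/5) = 5 + 5/6 = 35/6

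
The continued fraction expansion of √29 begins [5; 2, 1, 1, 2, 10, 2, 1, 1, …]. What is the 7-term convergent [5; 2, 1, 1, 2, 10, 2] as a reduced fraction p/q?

1524/283

Work from the innermost term outward:
Start with 2.
10 + 1/(2/1) = 10 + 1/2 = 21/2
2 + 1/(21/2) = 2 + 2/21 = 44/21
1 + 1/(44/21) = 1 + 21/44 = 65/44
1 + 1/(65/44) = 1 + 44/65 = 109/65
2 + 1/(109/65) = 2 + 65/109 = 283/109
5 + 1/(283/109) = 5 + 109/283 = 1524/283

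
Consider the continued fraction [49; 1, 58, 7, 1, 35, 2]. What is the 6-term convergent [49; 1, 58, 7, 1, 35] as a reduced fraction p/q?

Build up convergents one term at a time:
a_0 = 49: 49/1
a_1 = 1: 50/1
a_2 = 58: 2949/59
a_3 = 7: 20693/414
a_4 = 1: 23642/473
a_5 = 35: 848163/16969

848163/16969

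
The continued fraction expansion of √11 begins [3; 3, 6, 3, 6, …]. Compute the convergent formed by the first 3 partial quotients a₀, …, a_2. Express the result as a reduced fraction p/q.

Use the convergent recurrence hₖ = aₖ·hₖ₋₁ + hₖ₋₂ (and likewise for the denominators kₖ):
a_0 = 3: 3/1
a_1 = 3: 10/3
a_2 = 6: 63/19

63/19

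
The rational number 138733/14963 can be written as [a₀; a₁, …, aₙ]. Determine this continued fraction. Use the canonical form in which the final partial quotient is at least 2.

[9; 3, 1, 2, 7, 1, 53, 3]

138733 = 9·14963 + 4066, so a_0 = 9
14963 = 3·4066 + 2765, so a_1 = 3
4066 = 1·2765 + 1301, so a_2 = 1
2765 = 2·1301 + 163, so a_3 = 2
1301 = 7·163 + 160, so a_4 = 7
163 = 1·160 + 3, so a_5 = 1
160 = 53·3 + 1, so a_6 = 53
3 = 3·1 + 0, so a_7 = 3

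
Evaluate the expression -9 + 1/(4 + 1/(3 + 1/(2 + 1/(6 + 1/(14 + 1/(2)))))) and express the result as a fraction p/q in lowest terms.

Use the convergent recurrence hₖ = aₖ·hₖ₋₁ + hₖ₋₂ (and likewise for the denominators kₖ):
a_0 = -9: -9/1
a_1 = 4: -35/4
a_2 = 3: -114/13
a_3 = 2: -263/30
a_4 = 6: -1692/193
a_5 = 14: -23951/2732
a_6 = 2: -49594/5657

-49594/5657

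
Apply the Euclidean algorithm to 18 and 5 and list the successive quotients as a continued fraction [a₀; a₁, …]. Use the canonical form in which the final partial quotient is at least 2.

18 ÷ 5 → quotient 3, remainder 3
5 ÷ 3 → quotient 1, remainder 2
3 ÷ 2 → quotient 1, remainder 1
2 ÷ 1 → quotient 2, remainder 0

[3; 1, 1, 2]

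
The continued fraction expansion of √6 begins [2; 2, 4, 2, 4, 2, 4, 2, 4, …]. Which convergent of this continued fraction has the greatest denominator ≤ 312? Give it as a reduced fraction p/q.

485/198

List convergents until the denominator exceeds the bound:
a_0 = 2: 2/1  (≤ bound)
a_1 = 2: 5/2  (≤ bound)
a_2 = 4: 22/9  (≤ bound)
a_3 = 2: 49/20  (≤ bound)
a_4 = 4: 218/89  (≤ bound)
a_5 = 2: 485/198  (≤ bound)
a_6 = 4: 2158/881  (> 312, stop)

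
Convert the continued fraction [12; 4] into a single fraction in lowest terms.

49/4

Use the convergent recurrence hₖ = aₖ·hₖ₋₁ + hₖ₋₂ (and likewise for the denominators kₖ):
a_0 = 12: 12/1
a_1 = 4: 49/4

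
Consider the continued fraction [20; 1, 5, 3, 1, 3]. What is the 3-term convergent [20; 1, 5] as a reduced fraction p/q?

Use the convergent recurrence hₖ = aₖ·hₖ₋₁ + hₖ₋₂ (and likewise for the denominators kₖ):
a_0 = 20: 20/1
a_1 = 1: 21/1
a_2 = 5: 125/6

125/6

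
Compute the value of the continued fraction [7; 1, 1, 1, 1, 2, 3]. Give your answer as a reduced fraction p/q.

Build up convergents one term at a time:
a_0 = 7: 7/1
a_1 = 1: 8/1
a_2 = 1: 15/2
a_3 = 1: 23/3
a_4 = 1: 38/5
a_5 = 2: 99/13
a_6 = 3: 335/44

335/44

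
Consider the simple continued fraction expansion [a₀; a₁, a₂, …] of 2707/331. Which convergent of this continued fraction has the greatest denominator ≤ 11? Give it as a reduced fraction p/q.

90/11

List convergents until the denominator exceeds the bound:
a_0 = 8: 8/1  (≤ bound)
a_1 = 5: 41/5  (≤ bound)
a_2 = 1: 49/6  (≤ bound)
a_3 = 1: 90/11  (≤ bound)
a_4 = 1: 139/17  (> 11, stop)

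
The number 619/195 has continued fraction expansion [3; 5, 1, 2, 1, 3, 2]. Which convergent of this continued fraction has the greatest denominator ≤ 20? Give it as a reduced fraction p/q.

54/17

List convergents until the denominator exceeds the bound:
a_0 = 3: 3/1  (≤ bound)
a_1 = 5: 16/5  (≤ bound)
a_2 = 1: 19/6  (≤ bound)
a_3 = 2: 54/17  (≤ bound)
a_4 = 1: 73/23  (> 20, stop)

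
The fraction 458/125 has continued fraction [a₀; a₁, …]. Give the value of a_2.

⌊458/125⌋ = 3, remainder 83
⌊125/83⌋ = 1, remainder 42
⌊83/42⌋ = 1, remainder 41

1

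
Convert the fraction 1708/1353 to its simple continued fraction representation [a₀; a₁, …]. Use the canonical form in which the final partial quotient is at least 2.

[1; 3, 1, 4, 3, 2, 1, 6]

1708 = 1·1353 + 355, so a_0 = 1
1353 = 3·355 + 288, so a_1 = 3
355 = 1·288 + 67, so a_2 = 1
288 = 4·67 + 20, so a_3 = 4
67 = 3·20 + 7, so a_4 = 3
20 = 2·7 + 6, so a_5 = 2
7 = 1·6 + 1, so a_6 = 1
6 = 6·1 + 0, so a_7 = 6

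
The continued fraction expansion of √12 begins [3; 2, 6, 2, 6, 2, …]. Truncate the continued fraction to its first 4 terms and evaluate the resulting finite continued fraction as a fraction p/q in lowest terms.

Collapse the nested fraction from the inside out:
Start with 2.
6 + 1/(2/1) = 6 + 1/2 = 13/2
2 + 1/(13/2) = 2 + 2/13 = 28/13
3 + 1/(28/13) = 3 + 13/28 = 97/28

97/28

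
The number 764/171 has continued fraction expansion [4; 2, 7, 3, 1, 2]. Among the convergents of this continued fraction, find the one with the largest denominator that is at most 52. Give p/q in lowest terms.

210/47

a_0 = 4: 4/1  (≤ bound)
a_1 = 2: 9/2  (≤ bound)
a_2 = 7: 67/15  (≤ bound)
a_3 = 3: 210/47  (≤ bound)
a_4 = 1: 277/62  (> 52, stop)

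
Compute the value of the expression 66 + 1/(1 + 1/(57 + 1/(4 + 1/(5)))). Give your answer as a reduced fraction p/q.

Starting at the tail and folding back:
Start with 5.
4 + 1/(5/1) = 4 + 1/5 = 21/5
57 + 1/(21/5) = 57 + 5/21 = 1202/21
1 + 1/(1202/21) = 1 + 21/1202 = 1223/1202
66 + 1/(1223/1202) = 66 + 1202/1223 = 81920/1223

81920/1223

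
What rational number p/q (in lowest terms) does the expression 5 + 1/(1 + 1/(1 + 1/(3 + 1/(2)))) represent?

a_0 = 5: 5/1
a_1 = 1: 6/1
a_2 = 1: 11/2
a_3 = 3: 39/7
a_4 = 2: 89/16

89/16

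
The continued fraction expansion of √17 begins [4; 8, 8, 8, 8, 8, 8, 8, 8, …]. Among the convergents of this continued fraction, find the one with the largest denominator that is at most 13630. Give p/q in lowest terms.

17684/4289

List convergents until the denominator exceeds the bound:
a_0 = 4: 4/1  (≤ bound)
a_1 = 8: 33/8  (≤ bound)
a_2 = 8: 268/65  (≤ bound)
a_3 = 8: 2177/528  (≤ bound)
a_4 = 8: 17684/4289  (≤ bound)
a_5 = 8: 143649/34840  (> 13630, stop)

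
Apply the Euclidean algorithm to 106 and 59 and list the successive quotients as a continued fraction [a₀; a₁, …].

[1; 1, 3, 1, 11]

106 ÷ 59 → quotient 1, remainder 47
59 ÷ 47 → quotient 1, remainder 12
47 ÷ 12 → quotient 3, remainder 11
12 ÷ 11 → quotient 1, remainder 1
11 ÷ 1 → quotient 11, remainder 0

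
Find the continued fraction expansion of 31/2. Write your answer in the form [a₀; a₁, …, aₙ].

[15; 2]

⌊31/2⌋ = 15, remainder 1
⌊2/1⌋ = 2, remainder 0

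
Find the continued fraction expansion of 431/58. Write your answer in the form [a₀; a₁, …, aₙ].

[7; 2, 3, 8]

431 = 7·58 + 25, so a_0 = 7
58 = 2·25 + 8, so a_1 = 2
25 = 3·8 + 1, so a_2 = 3
8 = 8·1 + 0, so a_3 = 8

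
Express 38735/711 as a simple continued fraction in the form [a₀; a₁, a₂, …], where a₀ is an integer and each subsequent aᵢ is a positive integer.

Apply division with remainder until the remainder is 0:
⌊38735/711⌋ = 54, remainder 341
⌊711/341⌋ = 2, remainder 29
⌊341/29⌋ = 11, remainder 22
⌊29/22⌋ = 1, remainder 7
⌊22/7⌋ = 3, remainder 1
⌊7/1⌋ = 7, remainder 0

[54; 2, 11, 1, 3, 7]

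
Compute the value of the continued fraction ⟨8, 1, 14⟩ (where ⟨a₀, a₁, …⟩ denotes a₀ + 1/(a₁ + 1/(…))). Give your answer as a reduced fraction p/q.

134/15

a_0 = 8: 8/1
a_1 = 1: 9/1
a_2 = 14: 134/15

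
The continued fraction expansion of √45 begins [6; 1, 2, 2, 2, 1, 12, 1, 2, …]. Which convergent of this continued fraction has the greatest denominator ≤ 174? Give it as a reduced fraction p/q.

161/24

a_0 = 6: 6/1  (≤ bound)
a_1 = 1: 7/1  (≤ bound)
a_2 = 2: 20/3  (≤ bound)
a_3 = 2: 47/7  (≤ bound)
a_4 = 2: 114/17  (≤ bound)
a_5 = 1: 161/24  (≤ bound)
a_6 = 12: 2046/305  (> 174, stop)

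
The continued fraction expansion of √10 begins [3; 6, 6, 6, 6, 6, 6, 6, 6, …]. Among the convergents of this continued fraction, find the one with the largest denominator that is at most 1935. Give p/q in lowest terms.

a_0 = 3: 3/1  (≤ bound)
a_1 = 6: 19/6  (≤ bound)
a_2 = 6: 117/37  (≤ bound)
a_3 = 6: 721/228  (≤ bound)
a_4 = 6: 4443/1405  (≤ bound)
a_5 = 6: 27379/8658  (> 1935, stop)

4443/1405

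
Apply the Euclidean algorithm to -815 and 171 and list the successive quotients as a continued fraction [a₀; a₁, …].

[-5; 4, 3, 1, 1, 1, 3]

Repeatedly divide and take the remainder:
-815 ÷ 171 → quotient -5, remainder 40
171 ÷ 40 → quotient 4, remainder 11
40 ÷ 11 → quotient 3, remainder 7
11 ÷ 7 → quotient 1, remainder 4
7 ÷ 4 → quotient 1, remainder 3
4 ÷ 3 → quotient 1, remainder 1
3 ÷ 1 → quotient 3, remainder 0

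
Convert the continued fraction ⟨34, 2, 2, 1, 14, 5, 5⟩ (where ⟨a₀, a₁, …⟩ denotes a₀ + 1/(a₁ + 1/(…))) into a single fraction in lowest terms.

a_0 = 34: 34/1
a_1 = 2: 69/2
a_2 = 2: 172/5
a_3 = 1: 241/7
a_4 = 14: 3546/103
a_5 = 5: 17971/522
a_6 = 5: 93401/2713

93401/2713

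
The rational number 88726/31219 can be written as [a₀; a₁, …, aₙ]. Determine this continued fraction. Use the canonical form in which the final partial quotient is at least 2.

88726 ÷ 31219 → quotient 2, remainder 26288
31219 ÷ 26288 → quotient 1, remainder 4931
26288 ÷ 4931 → quotient 5, remainder 1633
4931 ÷ 1633 → quotient 3, remainder 32
1633 ÷ 32 → quotient 51, remainder 1
32 ÷ 1 → quotient 32, remainder 0

[2; 1, 5, 3, 51, 32]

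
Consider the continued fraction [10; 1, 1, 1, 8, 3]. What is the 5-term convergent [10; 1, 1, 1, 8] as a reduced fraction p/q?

a_0 = 10: 10/1
a_1 = 1: 11/1
a_2 = 1: 21/2
a_3 = 1: 32/3
a_4 = 8: 277/26

277/26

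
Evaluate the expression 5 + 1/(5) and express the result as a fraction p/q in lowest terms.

a_0 = 5: 5/1
a_1 = 5: 26/5

26/5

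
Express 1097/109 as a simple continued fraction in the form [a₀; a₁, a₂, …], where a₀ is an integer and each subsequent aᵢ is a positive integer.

1097 ÷ 109 → quotient 10, remainder 7
109 ÷ 7 → quotient 15, remainder 4
7 ÷ 4 → quotient 1, remainder 3
4 ÷ 3 → quotient 1, remainder 1
3 ÷ 1 → quotient 3, remainder 0

[10; 15, 1, 1, 3]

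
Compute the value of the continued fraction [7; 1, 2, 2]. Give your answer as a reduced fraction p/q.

Start with 2.
2 + 1/(2/1) = 2 + 1/2 = 5/2
1 + 1/(5/2) = 1 + 2/5 = 7/5
7 + 1/(7/5) = 7 + 5/7 = 54/7

54/7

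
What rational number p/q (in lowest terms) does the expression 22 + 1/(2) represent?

45/2

Compute successive convergents:
a_0 = 22: 22/1
a_1 = 2: 45/2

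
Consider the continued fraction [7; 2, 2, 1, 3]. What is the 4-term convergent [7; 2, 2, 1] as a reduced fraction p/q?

Use the convergent recurrence hₖ = aₖ·hₖ₋₁ + hₖ₋₂ (and likewise for the denominators kₖ):
a_0 = 7: 7/1
a_1 = 2: 15/2
a_2 = 2: 37/5
a_3 = 1: 52/7

52/7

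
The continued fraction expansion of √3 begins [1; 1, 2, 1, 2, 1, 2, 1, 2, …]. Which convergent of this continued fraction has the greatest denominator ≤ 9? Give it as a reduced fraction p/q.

a_0 = 1: 1/1  (≤ bound)
a_1 = 1: 2/1  (≤ bound)
a_2 = 2: 5/3  (≤ bound)
a_3 = 1: 7/4  (≤ bound)
a_4 = 2: 19/11  (> 9, stop)

7/4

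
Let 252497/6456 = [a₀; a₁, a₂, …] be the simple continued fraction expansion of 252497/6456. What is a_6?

252497 = 39·6456 + 713, so a_0 = 39
6456 = 9·713 + 39, so a_1 = 9
713 = 18·39 + 11, so a_2 = 18
39 = 3·11 + 6, so a_3 = 3
11 = 1·6 + 5, so a_4 = 1
6 = 1·5 + 1, so a_5 = 1
5 = 5·1 + 0, so a_6 = 5

5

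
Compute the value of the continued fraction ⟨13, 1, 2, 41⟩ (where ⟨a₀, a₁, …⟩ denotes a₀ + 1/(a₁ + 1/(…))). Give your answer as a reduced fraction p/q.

Starting at the tail and folding back:
Start with 41.
2 + 1/(41/1) = 2 + 1/41 = 83/41
1 + 1/(83/41) = 1 + 41/83 = 124/83
13 + 1/(124/83) = 13 + 83/124 = 1695/124

1695/124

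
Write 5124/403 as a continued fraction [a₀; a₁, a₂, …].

[12; 1, 2, 1, 1, 57]

Run the Euclidean algorithm, recording each quotient:
5124 = 12·403 + 288, so a_0 = 12
403 = 1·288 + 115, so a_1 = 1
288 = 2·115 + 58, so a_2 = 2
115 = 1·58 + 57, so a_3 = 1
58 = 1·57 + 1, so a_4 = 1
57 = 57·1 + 0, so a_5 = 57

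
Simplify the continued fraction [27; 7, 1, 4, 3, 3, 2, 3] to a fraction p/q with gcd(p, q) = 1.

Collapse the nested fraction from the inside out:
Start with 3.
2 + 1/(3/1) = 2 + 1/3 = 7/3
3 + 1/(7/3) = 3 + 3/7 = 24/7
3 + 1/(24/7) = 3 + 7/24 = 79/24
4 + 1/(79/24) = 4 + 24/79 = 340/79
1 + 1/(340/79) = 1 + 79/340 = 419/340
7 + 1/(419/340) = 7 + 340/419 = 3273/419
27 + 1/(3273/419) = 27 + 419/3273 = 88790/3273

88790/3273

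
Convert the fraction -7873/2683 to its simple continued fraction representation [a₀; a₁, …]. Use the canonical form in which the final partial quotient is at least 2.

Apply division with remainder until the remainder is 0:
-7873 ÷ 2683 → quotient -3, remainder 176
2683 ÷ 176 → quotient 15, remainder 43
176 ÷ 43 → quotient 4, remainder 4
43 ÷ 4 → quotient 10, remainder 3
4 ÷ 3 → quotient 1, remainder 1
3 ÷ 1 → quotient 3, remainder 0

[-3; 15, 4, 10, 1, 3]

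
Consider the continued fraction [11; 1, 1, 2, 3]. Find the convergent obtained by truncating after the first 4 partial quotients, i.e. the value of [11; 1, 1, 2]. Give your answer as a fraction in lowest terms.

58/5

a_0 = 11: 11/1
a_1 = 1: 12/1
a_2 = 1: 23/2
a_3 = 2: 58/5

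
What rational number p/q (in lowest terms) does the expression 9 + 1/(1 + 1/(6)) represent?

69/7

a_0 = 9: 9/1
a_1 = 1: 10/1
a_2 = 6: 69/7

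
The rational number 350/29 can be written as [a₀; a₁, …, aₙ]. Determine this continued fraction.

⌊350/29⌋ = 12, remainder 2
⌊29/2⌋ = 14, remainder 1
⌊2/1⌋ = 2, remainder 0

[12; 14, 2]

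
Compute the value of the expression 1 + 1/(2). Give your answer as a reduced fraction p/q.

Starting at the tail and folding back:
Start with 2.
1 + 1/(2/1) = 1 + 1/2 = 3/2

3/2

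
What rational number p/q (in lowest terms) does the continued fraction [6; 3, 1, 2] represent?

69/11

Collapse the nested fraction from the inside out:
Start with 2.
1 + 1/(2/1) = 1 + 1/2 = 3/2
3 + 1/(3/2) = 3 + 2/3 = 11/3
6 + 1/(11/3) = 6 + 3/11 = 69/11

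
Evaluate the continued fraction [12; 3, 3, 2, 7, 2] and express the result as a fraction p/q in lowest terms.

4491/365

a_0 = 12: 12/1
a_1 = 3: 37/3
a_2 = 3: 123/10
a_3 = 2: 283/23
a_4 = 7: 2104/171
a_5 = 2: 4491/365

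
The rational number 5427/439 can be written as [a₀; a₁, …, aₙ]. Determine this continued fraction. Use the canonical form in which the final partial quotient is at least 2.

[12; 2, 1, 3, 5, 2, 3]

⌊5427/439⌋ = 12, remainder 159
⌊439/159⌋ = 2, remainder 121
⌊159/121⌋ = 1, remainder 38
⌊121/38⌋ = 3, remainder 7
⌊38/7⌋ = 5, remainder 3
⌊7/3⌋ = 2, remainder 1
⌊3/1⌋ = 3, remainder 0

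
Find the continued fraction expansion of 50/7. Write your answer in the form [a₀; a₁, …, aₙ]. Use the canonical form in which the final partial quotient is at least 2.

[7; 7]

⌊50/7⌋ = 7, remainder 1
⌊7/1⌋ = 7, remainder 0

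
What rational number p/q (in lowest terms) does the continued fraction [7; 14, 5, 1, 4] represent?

a_0 = 7: 7/1
a_1 = 14: 99/14
a_2 = 5: 502/71
a_3 = 1: 601/85
a_4 = 4: 2906/411

2906/411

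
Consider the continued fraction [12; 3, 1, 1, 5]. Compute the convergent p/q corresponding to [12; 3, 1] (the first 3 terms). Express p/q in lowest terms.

49/4

Compute successive convergents:
a_0 = 12: 12/1
a_1 = 3: 37/3
a_2 = 1: 49/4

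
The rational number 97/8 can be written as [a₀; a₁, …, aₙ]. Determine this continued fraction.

[12; 8]

Repeatedly divide and take the remainder:
97 = 12·8 + 1, so a_0 = 12
8 = 8·1 + 0, so a_1 = 8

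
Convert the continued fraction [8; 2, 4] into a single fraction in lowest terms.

76/9

Build up convergents one term at a time:
a_0 = 8: 8/1
a_1 = 2: 17/2
a_2 = 4: 76/9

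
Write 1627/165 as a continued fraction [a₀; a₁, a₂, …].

1627 ÷ 165 → quotient 9, remainder 142
165 ÷ 142 → quotient 1, remainder 23
142 ÷ 23 → quotient 6, remainder 4
23 ÷ 4 → quotient 5, remainder 3
4 ÷ 3 → quotient 1, remainder 1
3 ÷ 1 → quotient 3, remainder 0

[9; 1, 6, 5, 1, 3]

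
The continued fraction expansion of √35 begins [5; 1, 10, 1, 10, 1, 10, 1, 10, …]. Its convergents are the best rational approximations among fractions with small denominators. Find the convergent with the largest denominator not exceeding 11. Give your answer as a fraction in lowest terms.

a_0 = 5: 5/1  (≤ bound)
a_1 = 1: 6/1  (≤ bound)
a_2 = 10: 65/11  (≤ bound)
a_3 = 1: 71/12  (> 11, stop)

65/11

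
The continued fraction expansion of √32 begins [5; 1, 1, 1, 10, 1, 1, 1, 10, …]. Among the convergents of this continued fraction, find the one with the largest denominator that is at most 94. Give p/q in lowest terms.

List convergents until the denominator exceeds the bound:
a_0 = 5: 5/1  (≤ bound)
a_1 = 1: 6/1  (≤ bound)
a_2 = 1: 11/2  (≤ bound)
a_3 = 1: 17/3  (≤ bound)
a_4 = 10: 181/32  (≤ bound)
a_5 = 1: 198/35  (≤ bound)
a_6 = 1: 379/67  (≤ bound)
a_7 = 1: 577/102  (> 94, stop)

379/67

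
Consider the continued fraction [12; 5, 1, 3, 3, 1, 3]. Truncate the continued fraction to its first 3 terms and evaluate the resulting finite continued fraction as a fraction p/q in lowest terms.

Start with 1.
5 + 1/(1/1) = 5 + 1/1 = 6/1
12 + 1/(6/1) = 12 + 1/6 = 73/6

73/6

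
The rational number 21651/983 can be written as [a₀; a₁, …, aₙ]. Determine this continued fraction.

⌊21651/983⌋ = 22, remainder 25
⌊983/25⌋ = 39, remainder 8
⌊25/8⌋ = 3, remainder 1
⌊8/1⌋ = 8, remainder 0

[22; 39, 3, 8]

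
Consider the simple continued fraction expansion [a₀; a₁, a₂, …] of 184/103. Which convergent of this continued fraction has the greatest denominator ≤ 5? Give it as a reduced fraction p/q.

9/5

a_0 = 1: 1/1  (≤ bound)
a_1 = 1: 2/1  (≤ bound)
a_2 = 3: 7/4  (≤ bound)
a_3 = 1: 9/5  (≤ bound)
a_4 = 2: 25/14  (> 5, stop)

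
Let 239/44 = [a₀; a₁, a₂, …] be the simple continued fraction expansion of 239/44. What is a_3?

⌊239/44⌋ = 5, remainder 19
⌊44/19⌋ = 2, remainder 6
⌊19/6⌋ = 3, remainder 1
⌊6/1⌋ = 6, remainder 0

6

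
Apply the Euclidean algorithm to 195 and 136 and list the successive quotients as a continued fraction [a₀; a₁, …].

[1; 2, 3, 3, 1, 1, 2]

195 = 1·136 + 59, so a_0 = 1
136 = 2·59 + 18, so a_1 = 2
59 = 3·18 + 5, so a_2 = 3
18 = 3·5 + 3, so a_3 = 3
5 = 1·3 + 2, so a_4 = 1
3 = 1·2 + 1, so a_5 = 1
2 = 2·1 + 0, so a_6 = 2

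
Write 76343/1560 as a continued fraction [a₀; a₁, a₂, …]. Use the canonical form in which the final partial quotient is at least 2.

[48; 1, 15, 12, 8]

76343 = 48·1560 + 1463, so a_0 = 48
1560 = 1·1463 + 97, so a_1 = 1
1463 = 15·97 + 8, so a_2 = 15
97 = 12·8 + 1, so a_3 = 12
8 = 8·1 + 0, so a_4 = 8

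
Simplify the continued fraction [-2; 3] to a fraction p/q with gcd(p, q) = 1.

Use the convergent recurrence hₖ = aₖ·hₖ₋₁ + hₖ₋₂ (and likewise for the denominators kₖ):
a_0 = -2: -2/1
a_1 = 3: -5/3

-5/3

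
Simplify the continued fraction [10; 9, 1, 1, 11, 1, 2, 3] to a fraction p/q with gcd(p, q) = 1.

Start with 3.
2 + 1/(3/1) = 2 + 1/3 = 7/3
1 + 1/(7/3) = 1 + 3/7 = 10/7
11 + 1/(10/7) = 11 + 7/10 = 117/10
1 + 1/(117/10) = 1 + 10/117 = 127/117
1 + 1/(127/117) = 1 + 117/127 = 244/127
9 + 1/(244/127) = 9 + 127/244 = 2323/244
10 + 1/(2323/244) = 10 + 244/2323 = 23474/2323

23474/2323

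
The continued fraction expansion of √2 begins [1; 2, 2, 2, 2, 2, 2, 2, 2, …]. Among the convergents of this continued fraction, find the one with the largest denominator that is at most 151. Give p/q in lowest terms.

a_0 = 1: 1/1  (≤ bound)
a_1 = 2: 3/2  (≤ bound)
a_2 = 2: 7/5  (≤ bound)
a_3 = 2: 17/12  (≤ bound)
a_4 = 2: 41/29  (≤ bound)
a_5 = 2: 99/70  (≤ bound)
a_6 = 2: 239/169  (> 151, stop)

99/70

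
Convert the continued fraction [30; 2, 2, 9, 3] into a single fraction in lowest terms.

4439/146

Start with 3.
9 + 1/(3/1) = 9 + 1/3 = 28/3
2 + 1/(28/3) = 2 + 3/28 = 59/28
2 + 1/(59/28) = 2 + 28/59 = 146/59
30 + 1/(146/59) = 30 + 59/146 = 4439/146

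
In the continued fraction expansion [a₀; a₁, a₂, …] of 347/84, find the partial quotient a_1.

Repeatedly divide and take the remainder:
347 ÷ 84 → quotient 4, remainder 11
84 ÷ 11 → quotient 7, remainder 7

7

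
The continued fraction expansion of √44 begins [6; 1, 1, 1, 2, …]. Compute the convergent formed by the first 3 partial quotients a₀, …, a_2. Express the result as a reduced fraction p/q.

13/2

a_0 = 6: 6/1
a_1 = 1: 7/1
a_2 = 1: 13/2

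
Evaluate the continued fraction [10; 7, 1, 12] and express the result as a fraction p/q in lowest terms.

1043/103

Build up convergents one term at a time:
a_0 = 10: 10/1
a_1 = 7: 71/7
a_2 = 1: 81/8
a_3 = 12: 1043/103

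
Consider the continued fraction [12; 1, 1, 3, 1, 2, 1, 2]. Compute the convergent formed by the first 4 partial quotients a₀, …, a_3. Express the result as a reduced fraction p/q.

a_0 = 12: 12/1
a_1 = 1: 13/1
a_2 = 1: 25/2
a_3 = 3: 88/7

88/7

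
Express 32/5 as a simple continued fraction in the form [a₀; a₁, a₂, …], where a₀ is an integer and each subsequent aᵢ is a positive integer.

[6; 2, 2]

Run the Euclidean algorithm, recording each quotient:
⌊32/5⌋ = 6, remainder 2
⌊5/2⌋ = 2, remainder 1
⌊2/1⌋ = 2, remainder 0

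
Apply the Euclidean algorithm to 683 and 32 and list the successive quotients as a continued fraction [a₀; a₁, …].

[21; 2, 1, 10]

Repeatedly divide and take the remainder:
⌊683/32⌋ = 21, remainder 11
⌊32/11⌋ = 2, remainder 10
⌊11/10⌋ = 1, remainder 1
⌊10/1⌋ = 10, remainder 0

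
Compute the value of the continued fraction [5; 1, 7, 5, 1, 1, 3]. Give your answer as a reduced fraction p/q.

1875/319

Start with 3.
1 + 1/(3/1) = 1 + 1/3 = 4/3
1 + 1/(4/3) = 1 + 3/4 = 7/4
5 + 1/(7/4) = 5 + 4/7 = 39/7
7 + 1/(39/7) = 7 + 7/39 = 280/39
1 + 1/(280/39) = 1 + 39/280 = 319/280
5 + 1/(319/280) = 5 + 280/319 = 1875/319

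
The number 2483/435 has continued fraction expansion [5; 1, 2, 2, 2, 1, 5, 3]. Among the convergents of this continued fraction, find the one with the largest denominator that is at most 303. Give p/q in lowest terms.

782/137

a_0 = 5: 5/1  (≤ bound)
a_1 = 1: 6/1  (≤ bound)
a_2 = 2: 17/3  (≤ bound)
a_3 = 2: 40/7  (≤ bound)
a_4 = 2: 97/17  (≤ bound)
a_5 = 1: 137/24  (≤ bound)
a_6 = 5: 782/137  (≤ bound)
a_7 = 3: 2483/435  (> 303, stop)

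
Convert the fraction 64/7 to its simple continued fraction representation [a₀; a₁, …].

[9; 7]

64 = 9·7 + 1, so a_0 = 9
7 = 7·1 + 0, so a_1 = 7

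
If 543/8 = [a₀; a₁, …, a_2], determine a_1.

1

543 ÷ 8 → quotient 67, remainder 7
8 ÷ 7 → quotient 1, remainder 1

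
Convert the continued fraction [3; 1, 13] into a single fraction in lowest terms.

55/14

Start with 13.
1 + 1/(13/1) = 1 + 1/13 = 14/13
3 + 1/(14/13) = 3 + 13/14 = 55/14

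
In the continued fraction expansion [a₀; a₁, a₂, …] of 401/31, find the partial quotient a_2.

14

401 = 12·31 + 29, so a_0 = 12
31 = 1·29 + 2, so a_1 = 1
29 = 14·2 + 1, so a_2 = 14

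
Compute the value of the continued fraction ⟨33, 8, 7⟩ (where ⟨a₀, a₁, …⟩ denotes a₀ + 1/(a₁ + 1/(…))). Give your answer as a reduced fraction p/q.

1888/57

Work from the innermost term outward:
Start with 7.
8 + 1/(7/1) = 8 + 1/7 = 57/7
33 + 1/(57/7) = 33 + 7/57 = 1888/57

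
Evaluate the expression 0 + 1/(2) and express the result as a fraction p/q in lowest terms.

1/2

Start with 2.
0 + 1/(2/1) = 0 + 1/2 = 1/2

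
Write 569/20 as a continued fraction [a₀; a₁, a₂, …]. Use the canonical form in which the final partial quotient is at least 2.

[28; 2, 4, 2]

Run the Euclidean algorithm, recording each quotient:
⌊569/20⌋ = 28, remainder 9
⌊20/9⌋ = 2, remainder 2
⌊9/2⌋ = 4, remainder 1
⌊2/1⌋ = 2, remainder 0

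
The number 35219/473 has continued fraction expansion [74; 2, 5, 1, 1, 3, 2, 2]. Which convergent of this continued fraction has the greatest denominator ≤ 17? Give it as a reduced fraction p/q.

968/13

a_0 = 74: 74/1  (≤ bound)
a_1 = 2: 149/2  (≤ bound)
a_2 = 5: 819/11  (≤ bound)
a_3 = 1: 968/13  (≤ bound)
a_4 = 1: 1787/24  (> 17, stop)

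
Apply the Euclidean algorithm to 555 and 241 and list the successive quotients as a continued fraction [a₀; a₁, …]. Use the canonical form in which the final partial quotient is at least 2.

[2; 3, 3, 3, 7]

555 ÷ 241 → quotient 2, remainder 73
241 ÷ 73 → quotient 3, remainder 22
73 ÷ 22 → quotient 3, remainder 7
22 ÷ 7 → quotient 3, remainder 1
7 ÷ 1 → quotient 7, remainder 0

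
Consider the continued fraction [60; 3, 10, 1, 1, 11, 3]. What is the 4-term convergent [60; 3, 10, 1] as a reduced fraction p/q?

a_0 = 60: 60/1
a_1 = 3: 181/3
a_2 = 10: 1870/31
a_3 = 1: 2051/34

2051/34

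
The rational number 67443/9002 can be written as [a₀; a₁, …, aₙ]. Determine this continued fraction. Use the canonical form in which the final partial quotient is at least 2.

[7; 2, 30, 1, 3, 8, 1, 3]

67443 = 7·9002 + 4429, so a_0 = 7
9002 = 2·4429 + 144, so a_1 = 2
4429 = 30·144 + 109, so a_2 = 30
144 = 1·109 + 35, so a_3 = 1
109 = 3·35 + 4, so a_4 = 3
35 = 8·4 + 3, so a_5 = 8
4 = 1·3 + 1, so a_6 = 1
3 = 3·1 + 0, so a_7 = 3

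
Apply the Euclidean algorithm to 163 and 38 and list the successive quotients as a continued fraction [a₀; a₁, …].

⌊163/38⌋ = 4, remainder 11
⌊38/11⌋ = 3, remainder 5
⌊11/5⌋ = 2, remainder 1
⌊5/1⌋ = 5, remainder 0

[4; 3, 2, 5]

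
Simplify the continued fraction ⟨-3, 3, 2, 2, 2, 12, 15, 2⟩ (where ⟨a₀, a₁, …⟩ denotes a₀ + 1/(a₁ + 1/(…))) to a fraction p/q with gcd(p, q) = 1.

-42940/15861

Start with 2.
15 + 1/(2/1) = 15 + 1/2 = 31/2
12 + 1/(31/2) = 12 + 2/31 = 374/31
2 + 1/(374/31) = 2 + 31/374 = 779/374
2 + 1/(779/374) = 2 + 374/779 = 1932/779
2 + 1/(1932/779) = 2 + 779/1932 = 4643/1932
3 + 1/(4643/1932) = 3 + 1932/4643 = 15861/4643
-3 + 1/(15861/4643) = -3 + 4643/15861 = -42940/15861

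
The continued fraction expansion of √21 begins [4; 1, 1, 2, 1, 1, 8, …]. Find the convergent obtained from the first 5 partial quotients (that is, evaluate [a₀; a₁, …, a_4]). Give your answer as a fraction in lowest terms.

Start with 1.
2 + 1/(1/1) = 2 + 1/1 = 3/1
1 + 1/(3/1) = 1 + 1/3 = 4/3
1 + 1/(4/3) = 1 + 3/4 = 7/4
4 + 1/(7/4) = 4 + 4/7 = 32/7

32/7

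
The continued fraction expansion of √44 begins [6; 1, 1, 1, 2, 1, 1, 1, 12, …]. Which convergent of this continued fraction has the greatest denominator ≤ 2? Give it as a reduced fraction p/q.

13/2

a_0 = 6: 6/1  (≤ bound)
a_1 = 1: 7/1  (≤ bound)
a_2 = 1: 13/2  (≤ bound)
a_3 = 1: 20/3  (> 2, stop)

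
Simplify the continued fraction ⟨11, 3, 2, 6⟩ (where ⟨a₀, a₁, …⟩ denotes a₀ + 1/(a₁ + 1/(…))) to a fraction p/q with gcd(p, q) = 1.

508/45

Build up convergents one term at a time:
a_0 = 11: 11/1
a_1 = 3: 34/3
a_2 = 2: 79/7
a_3 = 6: 508/45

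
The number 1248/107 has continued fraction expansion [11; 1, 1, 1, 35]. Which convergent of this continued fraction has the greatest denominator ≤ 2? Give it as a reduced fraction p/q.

23/2

a_0 = 11: 11/1  (≤ bound)
a_1 = 1: 12/1  (≤ bound)
a_2 = 1: 23/2  (≤ bound)
a_3 = 1: 35/3  (> 2, stop)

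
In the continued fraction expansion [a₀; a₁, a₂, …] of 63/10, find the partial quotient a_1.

63 ÷ 10 → quotient 6, remainder 3
10 ÷ 3 → quotient 3, remainder 1

3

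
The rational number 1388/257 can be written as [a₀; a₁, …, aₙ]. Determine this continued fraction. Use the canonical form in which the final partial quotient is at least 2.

Apply division with remainder until the remainder is 0:
⌊1388/257⌋ = 5, remainder 103
⌊257/103⌋ = 2, remainder 51
⌊103/51⌋ = 2, remainder 1
⌊51/1⌋ = 51, remainder 0

[5; 2, 2, 51]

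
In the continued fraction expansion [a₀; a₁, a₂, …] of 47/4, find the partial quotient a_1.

1

Apply division with remainder until the remainder is 0:
⌊47/4⌋ = 11, remainder 3
⌊4/3⌋ = 1, remainder 1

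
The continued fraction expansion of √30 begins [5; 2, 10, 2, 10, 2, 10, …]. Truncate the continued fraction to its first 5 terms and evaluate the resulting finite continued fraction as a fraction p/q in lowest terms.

2525/461

Starting at the tail and folding back:
Start with 10.
2 + 1/(10/1) = 2 + 1/10 = 21/10
10 + 1/(21/10) = 10 + 10/21 = 220/21
2 + 1/(220/21) = 2 + 21/220 = 461/220
5 + 1/(461/220) = 5 + 220/461 = 2525/461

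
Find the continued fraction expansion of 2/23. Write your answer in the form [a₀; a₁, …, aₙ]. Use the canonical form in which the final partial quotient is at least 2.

[0; 11, 2]

2 ÷ 23 → quotient 0, remainder 2
23 ÷ 2 → quotient 11, remainder 1
2 ÷ 1 → quotient 2, remainder 0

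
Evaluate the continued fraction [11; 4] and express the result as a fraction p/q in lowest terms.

Start with 4.
11 + 1/(4/1) = 11 + 1/4 = 45/4

45/4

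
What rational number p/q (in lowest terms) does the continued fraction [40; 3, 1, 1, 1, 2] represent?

1168/29

a_0 = 40: 40/1
a_1 = 3: 121/3
a_2 = 1: 161/4
a_3 = 1: 282/7
a_4 = 1: 443/11
a_5 = 2: 1168/29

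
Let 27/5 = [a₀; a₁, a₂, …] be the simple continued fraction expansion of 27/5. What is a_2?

Repeatedly divide and take the remainder:
27 ÷ 5 → quotient 5, remainder 2
5 ÷ 2 → quotient 2, remainder 1
2 ÷ 1 → quotient 2, remainder 0

2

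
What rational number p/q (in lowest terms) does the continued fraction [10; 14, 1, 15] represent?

2406/239

Starting at the tail and folding back:
Start with 15.
1 + 1/(15/1) = 1 + 1/15 = 16/15
14 + 1/(16/15) = 14 + 15/16 = 239/16
10 + 1/(239/16) = 10 + 16/239 = 2406/239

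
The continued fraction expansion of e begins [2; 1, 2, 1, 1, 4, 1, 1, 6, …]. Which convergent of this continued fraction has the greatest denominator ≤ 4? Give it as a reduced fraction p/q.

11/4

a_0 = 2: 2/1  (≤ bound)
a_1 = 1: 3/1  (≤ bound)
a_2 = 2: 8/3  (≤ bound)
a_3 = 1: 11/4  (≤ bound)
a_4 = 1: 19/7  (> 4, stop)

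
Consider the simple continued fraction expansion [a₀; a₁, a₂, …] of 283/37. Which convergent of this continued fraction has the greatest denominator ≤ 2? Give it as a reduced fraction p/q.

15/2

List convergents until the denominator exceeds the bound:
a_0 = 7: 7/1  (≤ bound)
a_1 = 1: 8/1  (≤ bound)
a_2 = 1: 15/2  (≤ bound)
a_3 = 1: 23/3  (> 2, stop)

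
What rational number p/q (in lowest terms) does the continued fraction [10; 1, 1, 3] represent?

74/7

Work from the innermost term outward:
Start with 3.
1 + 1/(3/1) = 1 + 1/3 = 4/3
1 + 1/(4/3) = 1 + 3/4 = 7/4
10 + 1/(7/4) = 10 + 4/7 = 74/7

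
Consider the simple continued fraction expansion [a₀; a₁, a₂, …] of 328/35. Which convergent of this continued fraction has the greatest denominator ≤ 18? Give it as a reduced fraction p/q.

List convergents until the denominator exceeds the bound:
a_0 = 9: 9/1  (≤ bound)
a_1 = 2: 19/2  (≤ bound)
a_2 = 1: 28/3  (≤ bound)
a_3 = 2: 75/8  (≤ bound)
a_4 = 4: 328/35  (> 18, stop)

75/8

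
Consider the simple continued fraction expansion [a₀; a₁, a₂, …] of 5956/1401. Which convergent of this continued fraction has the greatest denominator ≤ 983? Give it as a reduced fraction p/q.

2555/601

a_0 = 4: 4/1  (≤ bound)
a_1 = 3: 13/3  (≤ bound)
a_2 = 1: 17/4  (≤ bound)
a_3 = 49: 846/199  (≤ bound)
a_4 = 3: 2555/601  (≤ bound)
a_5 = 2: 5956/1401  (> 983, stop)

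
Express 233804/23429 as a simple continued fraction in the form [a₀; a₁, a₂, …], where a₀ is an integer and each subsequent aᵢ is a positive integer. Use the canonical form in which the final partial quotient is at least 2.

[9; 1, 47, 4, 1, 4, 3, 6]

⌊233804/23429⌋ = 9, remainder 22943
⌊23429/22943⌋ = 1, remainder 486
⌊22943/486⌋ = 47, remainder 101
⌊486/101⌋ = 4, remainder 82
⌊101/82⌋ = 1, remainder 19
⌊82/19⌋ = 4, remainder 6
⌊19/6⌋ = 3, remainder 1
⌊6/1⌋ = 6, remainder 0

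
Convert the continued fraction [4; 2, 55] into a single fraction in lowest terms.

499/111

Start with 55.
2 + 1/(55/1) = 2 + 1/55 = 111/55
4 + 1/(111/55) = 4 + 55/111 = 499/111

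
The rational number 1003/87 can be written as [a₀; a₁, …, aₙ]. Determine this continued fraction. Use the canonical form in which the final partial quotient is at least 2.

[11; 1, 1, 8, 5]

⌊1003/87⌋ = 11, remainder 46
⌊87/46⌋ = 1, remainder 41
⌊46/41⌋ = 1, remainder 5
⌊41/5⌋ = 8, remainder 1
⌊5/1⌋ = 5, remainder 0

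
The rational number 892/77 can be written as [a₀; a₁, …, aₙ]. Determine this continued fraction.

892 = 11·77 + 45, so a_0 = 11
77 = 1·45 + 32, so a_1 = 1
45 = 1·32 + 13, so a_2 = 1
32 = 2·13 + 6, so a_3 = 2
13 = 2·6 + 1, so a_4 = 2
6 = 6·1 + 0, so a_5 = 6

[11; 1, 1, 2, 2, 6]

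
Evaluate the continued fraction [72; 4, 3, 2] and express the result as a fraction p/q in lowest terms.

2167/30

a_0 = 72: 72/1
a_1 = 4: 289/4
a_2 = 3: 939/13
a_3 = 2: 2167/30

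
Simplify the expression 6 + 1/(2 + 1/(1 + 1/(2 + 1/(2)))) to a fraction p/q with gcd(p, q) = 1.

Compute successive convergents:
a_0 = 6: 6/1
a_1 = 2: 13/2
a_2 = 1: 19/3
a_3 = 2: 51/8
a_4 = 2: 121/19

121/19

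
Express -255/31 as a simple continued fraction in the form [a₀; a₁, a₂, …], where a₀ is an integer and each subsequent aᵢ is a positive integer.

[-9; 1, 3, 2, 3]

-255 ÷ 31 → quotient -9, remainder 24
31 ÷ 24 → quotient 1, remainder 7
24 ÷ 7 → quotient 3, remainder 3
7 ÷ 3 → quotient 2, remainder 1
3 ÷ 1 → quotient 3, remainder 0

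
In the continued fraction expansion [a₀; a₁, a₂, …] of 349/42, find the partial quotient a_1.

3

349 ÷ 42 → quotient 8, remainder 13
42 ÷ 13 → quotient 3, remainder 3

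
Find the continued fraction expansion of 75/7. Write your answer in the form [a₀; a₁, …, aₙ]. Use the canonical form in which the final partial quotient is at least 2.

Run the Euclidean algorithm, recording each quotient:
75 ÷ 7 → quotient 10, remainder 5
7 ÷ 5 → quotient 1, remainder 2
5 ÷ 2 → quotient 2, remainder 1
2 ÷ 1 → quotient 2, remainder 0

[10; 1, 2, 2]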